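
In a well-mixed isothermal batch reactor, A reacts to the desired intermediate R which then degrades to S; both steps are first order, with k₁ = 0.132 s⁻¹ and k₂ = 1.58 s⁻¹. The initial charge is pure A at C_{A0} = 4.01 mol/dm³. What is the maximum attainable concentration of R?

At the optimum, C_{R,max}/C_{A0} = (k₁/k₂)^[k₂/(k₂−k₁)].
= (0.132/1.58)^(1.58/(1.58−0.132)) = (0.08354)^(1.091) = 0.06663.
C_{R,max} = 0.06663×4.01 = 0.267 mol/dm³.

0.267 mol/dm³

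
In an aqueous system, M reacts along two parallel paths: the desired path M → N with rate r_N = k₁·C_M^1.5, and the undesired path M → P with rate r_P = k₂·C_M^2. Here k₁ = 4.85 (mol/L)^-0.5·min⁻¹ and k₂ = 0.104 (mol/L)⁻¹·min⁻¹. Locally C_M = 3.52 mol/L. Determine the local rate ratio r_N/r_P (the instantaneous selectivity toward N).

S_{N/P} = r_N/r_P = (k₁·C_M^1.5)/(k₂·C_M^2) = (k₁/k₂)·C_M^-0.5.
= (4.85×3.520^1.5) / (0.104×3.520^2) = 32.03/1.289 = 24.9.

24.9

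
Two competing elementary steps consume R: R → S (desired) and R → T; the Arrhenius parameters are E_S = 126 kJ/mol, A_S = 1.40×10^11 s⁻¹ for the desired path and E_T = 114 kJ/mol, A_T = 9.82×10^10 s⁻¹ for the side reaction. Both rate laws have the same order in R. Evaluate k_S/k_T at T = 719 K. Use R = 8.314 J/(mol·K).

0.192

k_S/k_T = (A_S/A_T)·exp[−(E_S−E_T)/(RT)] = (A_S/A_T)·exp[(E_T−E_S)/(RT)].
(E_T−E_S)/(RT) = (114−126)×10³/(8.314×719) = -12000/5978 = -2.007.
k_S/k_T = (1.40×10^11/9.82×10^10)·exp(-2.007) = 1.426 × 0.1343 = 0.192.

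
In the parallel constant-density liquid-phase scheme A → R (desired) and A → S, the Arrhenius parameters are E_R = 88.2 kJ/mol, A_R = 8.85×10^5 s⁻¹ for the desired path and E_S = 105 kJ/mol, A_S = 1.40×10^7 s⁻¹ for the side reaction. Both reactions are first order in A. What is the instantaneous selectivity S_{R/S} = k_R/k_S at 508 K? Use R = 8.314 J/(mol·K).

Since both paths have the same order in A, the concentration cancels and S_{R/S} = k_R/k_S = (A_R/A_S)·exp[(E_S−E_R)/(RT)].
(E_S−E_R)/(RT) = (105−88.2)×10³/(8.314×508) = 16800/4224 = 3.978.
k_R/k_S = (8.85×10^5/1.40×10^7)·exp(3.978) = 0.06321 × 53.40 = 3.38.

3.38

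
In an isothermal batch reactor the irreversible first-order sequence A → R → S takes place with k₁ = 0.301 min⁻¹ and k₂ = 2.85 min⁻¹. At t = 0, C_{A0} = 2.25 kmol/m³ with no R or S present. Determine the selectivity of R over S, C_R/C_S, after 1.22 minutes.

0.341

Solving the coupled first-order balances gives C_R(t) = [k₁/(k₂−k₁)]·C_{A0}·(e^(−k₁t) − e^(−k₂t)).
e^(−k₁t) = e^(−0.301×1.22) = e^(−0.3672) = 0.6927; e^(−k₂t) = e^(−3.477) = 0.03090.
C_R = 0.301×2.25/(2.85−0.301) × (0.6927−0.03090) = 0.2657×0.6618 = 0.1758 kmol/m³.
C_A = C_{A0}e^(−k₁t) = 1.558 kmol/m³, so C_S = C_{A0}−C_A−C_R = 0.5157 kmol/m³; C_R/C_S = 0.341.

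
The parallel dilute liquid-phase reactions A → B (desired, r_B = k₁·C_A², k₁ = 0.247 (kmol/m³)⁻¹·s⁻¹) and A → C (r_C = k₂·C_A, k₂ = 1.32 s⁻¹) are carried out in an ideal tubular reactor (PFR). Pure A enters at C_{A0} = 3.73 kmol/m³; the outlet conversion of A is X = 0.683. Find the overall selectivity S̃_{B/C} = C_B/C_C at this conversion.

C_A = C_{A0}(1−X) = 1.182 kmol/m³.
Along a PFR/batch, dC_C/dC_A = −r_C/(r_B+r_C) = −k₂/(k₂+k₁·C_A).
Integrating from C_{A0} to C_A: C_C = (1.32/0.247)·ln[(1.32+0.247·3.73)/(1.32+0.247·1.18)] = 5.344·ln(2.241/1.612) = 1.761 kmol/m³.
Then C_B = (C_{A0}−C_A) − C_C = 2.548 − 1.761 = 0.7864 kmol/m³.
S̃_{B/C} = C_B/C_C = 0.7864/1.761 = 0.447.

0.447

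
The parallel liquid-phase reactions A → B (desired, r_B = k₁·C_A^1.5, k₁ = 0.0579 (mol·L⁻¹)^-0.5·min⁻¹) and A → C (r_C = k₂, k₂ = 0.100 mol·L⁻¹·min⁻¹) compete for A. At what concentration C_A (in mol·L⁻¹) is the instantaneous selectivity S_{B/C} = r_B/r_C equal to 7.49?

S_{B/C} = (k₁/k₂)·C_A^1.5 ⇒ C_A = (S·k₂/k₁)^(1/1.5).
= (7.49×0.100/0.0579)^(0.6667) = (12.94)^(0.6667) = 5.51 mol·L⁻¹.

5.51 mol·L⁻¹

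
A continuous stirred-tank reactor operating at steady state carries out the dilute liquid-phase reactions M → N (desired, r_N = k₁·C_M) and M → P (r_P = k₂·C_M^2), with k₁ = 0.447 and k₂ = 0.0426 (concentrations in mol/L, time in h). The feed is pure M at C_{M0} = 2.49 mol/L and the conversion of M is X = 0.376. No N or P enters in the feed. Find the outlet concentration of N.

0.815 mol/L

Exit C_M = C_{M0}(1−X) = 2.49×0.624 = 1.554 mol/L.
In a CSTR the entire volume is at exit conditions, so r_N = 0.447×1.554 = 0.6945 and r_P = 0.0426×1.554^2 = 0.1028.
Fraction of consumed M going to N: r_N/(r_N+r_P) = 0.8710.
C_N = 0.8710·C_{M0}·X = 0.8710×2.49×0.376 = 0.815 mol/L.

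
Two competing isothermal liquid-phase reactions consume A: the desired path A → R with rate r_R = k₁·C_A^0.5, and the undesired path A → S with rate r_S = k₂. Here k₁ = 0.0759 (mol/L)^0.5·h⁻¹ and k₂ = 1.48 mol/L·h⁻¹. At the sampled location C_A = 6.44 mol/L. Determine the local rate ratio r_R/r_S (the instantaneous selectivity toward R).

0.130

S_{R/S} = r_R/r_S = (k₁·C_A^0.5)/(k₂) = (k₁/k₂)·C_A^0.5.
= (0.0759×6.440^0.5) / (1.48) = 0.1926/1.480 = 0.130.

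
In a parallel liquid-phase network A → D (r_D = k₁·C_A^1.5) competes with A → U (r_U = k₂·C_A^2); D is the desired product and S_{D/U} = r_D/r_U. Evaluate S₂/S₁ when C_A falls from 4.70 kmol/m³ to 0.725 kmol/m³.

2.55

S_{D/U} = (k₁/k₂)·C_A^-0.5, so S₂/S₁ = (C_{A,2}/C_{A,1})^-0.5.
= (0.725/4.70)^(-0.5) = (0.1543)^(-0.5) = 2.55.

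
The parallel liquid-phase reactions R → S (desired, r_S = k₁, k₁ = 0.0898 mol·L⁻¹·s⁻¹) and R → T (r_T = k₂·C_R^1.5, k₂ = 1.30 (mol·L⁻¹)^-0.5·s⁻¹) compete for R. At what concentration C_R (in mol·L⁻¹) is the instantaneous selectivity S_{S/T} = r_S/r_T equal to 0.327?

S_{S/T} = (k₁/k₂)·C_R^-1.5 ⇒ C_R = (S·k₂/k₁)^(1/(-1.5)).
= (0.327×1.30/0.0898)^(-0.6667) = (4.734)^(-0.6667) = 0.355 mol·L⁻¹.

0.355 mol·L⁻¹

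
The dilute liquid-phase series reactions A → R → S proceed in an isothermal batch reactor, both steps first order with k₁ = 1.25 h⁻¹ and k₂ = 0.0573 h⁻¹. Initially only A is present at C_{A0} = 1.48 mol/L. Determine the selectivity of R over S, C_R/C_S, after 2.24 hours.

10.6

Solving the coupled first-order balances gives C_R(t) = [k₁/(k₂−k₁)]·C_{A0}·(e^(−k₁t) − e^(−k₂t)).
e^(−k₁t) = e^(−1.25×2.24) = e^(−2.800) = 0.06081; e^(−k₂t) = e^(−0.1284) = 0.8795.
C_R = 1.25×1.48/(0.0573−1.25) × (0.06081−0.8795) = (-1.551)×(-0.8187) = 1.270 mol/L.
C_A = C_{A0}e^(−k₁t) = 0.09000 mol/L, so C_S = C_{A0}−C_A−C_R = 0.1201 mol/L; C_R/C_S = 10.6.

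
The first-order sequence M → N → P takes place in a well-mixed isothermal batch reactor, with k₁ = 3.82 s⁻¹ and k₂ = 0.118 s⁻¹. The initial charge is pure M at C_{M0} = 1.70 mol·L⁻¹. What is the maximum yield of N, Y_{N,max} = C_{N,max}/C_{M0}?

0.895

For a first-order series the maximum intermediate yield is C_{N,max}/C_{M0} = (k₁/k₂)^[k₂/(k₂−k₁)].
= (3.82/0.118)^(0.118/(0.118−3.82)) = (32.37)^(-0.03187) = 0.8951.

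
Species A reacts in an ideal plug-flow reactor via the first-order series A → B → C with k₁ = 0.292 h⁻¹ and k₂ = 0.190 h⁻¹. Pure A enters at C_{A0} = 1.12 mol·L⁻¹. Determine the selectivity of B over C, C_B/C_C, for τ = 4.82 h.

Solving the coupled first-order balances gives C_B(τ) = [k₁/(k₂−k₁)]·C_{A0}·(e^(−k₁τ) − e^(−k₂τ)).
e^(−k₁τ) = e^(−0.292×4.82) = e^(−1.407) = 0.2448; e^(−k₂τ) = e^(−0.9158) = 0.4002.
C_B = 0.292×1.12/(0.190−0.292) × (0.2448−0.4002) = (-3.206)×(-0.1554) = 0.4983 mol·L⁻¹.
C_A = C_{A0}e^(−k₁τ) = 0.2741 mol·L⁻¹, so C_C = C_{A0}−C_A−C_B = 0.3475 mol·L⁻¹; C_B/C_C = 1.43.

1.43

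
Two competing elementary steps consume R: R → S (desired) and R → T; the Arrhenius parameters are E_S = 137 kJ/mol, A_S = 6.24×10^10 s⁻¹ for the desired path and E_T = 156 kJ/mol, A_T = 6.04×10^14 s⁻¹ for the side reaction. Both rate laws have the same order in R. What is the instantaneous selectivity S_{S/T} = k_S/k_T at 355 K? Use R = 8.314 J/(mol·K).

0.0646

Since both paths have the same order in R, the concentration cancels and S_{S/T} = k_S/k_T = (A_S/A_T)·exp[(E_T−E_S)/(RT)].
(E_T−E_S)/(RT) = (156−137)×10³/(8.314×355) = 19000/2951 = 6.437.
k_S/k_T = (6.24×10^10/6.04×10^14)·exp(6.437) = 1.033×10^-4 × 624.8 = 0.0646.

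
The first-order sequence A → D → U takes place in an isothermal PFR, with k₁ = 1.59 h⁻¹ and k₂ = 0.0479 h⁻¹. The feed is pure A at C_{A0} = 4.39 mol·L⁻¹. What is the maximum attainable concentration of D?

Evaluating C_D at τ_opt = ln(k₂/k₁)/(k₂−k₁) gives C_{D,max}/C_{A0} = (k₁/k₂)^[k₂/(k₂−k₁)].
= (1.59/0.0479)^(0.0479/(0.0479−1.59)) = (33.19)^(-0.03106) = 0.8969.
C_{D,max} = 0.8969×4.39 = 3.94 mol·L⁻¹.

3.94 mol·L⁻¹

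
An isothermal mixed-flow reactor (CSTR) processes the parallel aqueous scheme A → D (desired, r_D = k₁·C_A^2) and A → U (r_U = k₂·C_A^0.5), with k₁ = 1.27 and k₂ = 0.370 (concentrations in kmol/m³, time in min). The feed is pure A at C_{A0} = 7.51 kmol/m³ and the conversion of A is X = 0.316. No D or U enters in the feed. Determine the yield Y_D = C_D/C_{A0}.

0.308

Exit C_A = C_{A0}(1−X) = 7.51×0.684 = 5.137 kmol/m³.
A CSTR operates uniformly at the exit composition, giving r_D = 33.51 and r_U = 0.8386 (each k·C_A^n at C_A = 5.137).
Fraction of consumed A going to D: r_D/(r_D+r_U) = 0.9756.
C_D = 0.9756·C_{A0}·X = 0.9756×7.51×0.316 = 2.32 kmol/m³; Y_D = C_D/C_{A0} = 0.308.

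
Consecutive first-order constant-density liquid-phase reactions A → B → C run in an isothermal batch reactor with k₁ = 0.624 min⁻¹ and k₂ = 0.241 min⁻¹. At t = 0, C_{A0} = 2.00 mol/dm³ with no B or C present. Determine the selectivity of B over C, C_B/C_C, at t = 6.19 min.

0.514

For first-order series with pure A initially, C_B(t) = k₁C_{A0}/(k₂−k₁)·(e^(−k₁t) − e^(−k₂t)).
e^(−k₁t) = e^(−0.624×6.19) = e^(−3.863) = 0.02101; e^(−k₂t) = e^(−1.492) = 0.2250.
C_B = 0.624×2.00/(0.241−0.624) × (0.02101−0.2250) = (-3.258)×(-0.2040) = 0.6646 mol/dm³.
C_A = C_{A0}e^(−k₁t) = 0.04203 mol/dm³, so C_C = C_{A0}−C_A−C_B = 1.293 mol/dm³; C_B/C_C = 0.514.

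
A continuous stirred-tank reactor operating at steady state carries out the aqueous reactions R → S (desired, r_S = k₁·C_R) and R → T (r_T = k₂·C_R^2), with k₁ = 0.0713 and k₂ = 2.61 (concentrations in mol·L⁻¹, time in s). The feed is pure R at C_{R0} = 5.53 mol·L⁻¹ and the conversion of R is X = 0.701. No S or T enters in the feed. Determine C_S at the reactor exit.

Exit C_R = C_{R0}(1−X) = 5.53×0.299 = 1.653 mol·L⁻¹.
Rates in a CSTR are evaluated at the outlet concentration: r_S = 0.0713×1.653 = 0.1179, r_T = 2.61×1.653^2 = 7.136.
Fraction of consumed R going to S: r_S/(r_S+r_T) = 0.01625.
C_S = 0.01625·C_{R0}·X = 0.01625×5.53×0.701 = 0.0630 mol·L⁻¹.

0.0630 mol·L⁻¹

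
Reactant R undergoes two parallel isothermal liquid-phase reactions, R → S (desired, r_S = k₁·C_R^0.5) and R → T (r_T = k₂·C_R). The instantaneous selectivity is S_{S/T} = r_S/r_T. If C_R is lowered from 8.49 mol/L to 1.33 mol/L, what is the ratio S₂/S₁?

2.53

S_{S/T} = (k₁/k₂)·C_R^-0.5, so S₂/S₁ = (C_{R,2}/C_{R,1})^-0.5.
= (1.33/8.49)^(-0.5) = (0.1567)^(-0.5) = 2.53.
Selectivity toward S rises as C_R falls — low-concentration operation is favoured.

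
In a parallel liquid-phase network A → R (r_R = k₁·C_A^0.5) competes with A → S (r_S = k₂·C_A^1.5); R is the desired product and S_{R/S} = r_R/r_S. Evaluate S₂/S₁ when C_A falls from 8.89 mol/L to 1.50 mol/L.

5.93

S_{R/S} = (k₁/k₂)·C_A⁻¹, so S₂/S₁ = (C_{A,2}/C_{A,1})⁻¹.
= 8.89/1.50 = 5.93.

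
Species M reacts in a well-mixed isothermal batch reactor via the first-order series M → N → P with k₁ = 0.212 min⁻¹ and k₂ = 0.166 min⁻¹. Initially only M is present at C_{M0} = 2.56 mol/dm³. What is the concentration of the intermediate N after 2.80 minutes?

0.896 mol/dm³

The intermediate concentration in a first-order A→B→C sequence is C_N = k₁C_{M0}(e^(−k₁t) − e^(−k₂t))/(k₂−k₁).
e^(−k₁t) = e^(−0.212×2.80) = e^(−0.5936) = 0.5523; e^(−k₂t) = e^(−0.4648) = 0.6283.
C_N = 0.212×2.56/(0.166−0.212) × (0.5523−0.6283) = (-11.80)×(-0.07593) = 0.8958 mol/dm³.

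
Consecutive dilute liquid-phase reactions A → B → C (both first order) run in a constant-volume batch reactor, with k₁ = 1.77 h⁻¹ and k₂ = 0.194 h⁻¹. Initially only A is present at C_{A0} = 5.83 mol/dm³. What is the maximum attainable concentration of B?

Evaluating C_B at t_opt = ln(k₂/k₁)/(k₂−k₁) gives C_{B,max}/C_{A0} = (k₁/k₂)^[k₂/(k₂−k₁)].
= (1.77/0.194)^(0.194/(0.194−1.77)) = (9.124)^(-0.1231) = 0.7617.
C_{B,max} = 0.7617×5.83 = 4.44 mol/dm³.

4.44 mol/dm³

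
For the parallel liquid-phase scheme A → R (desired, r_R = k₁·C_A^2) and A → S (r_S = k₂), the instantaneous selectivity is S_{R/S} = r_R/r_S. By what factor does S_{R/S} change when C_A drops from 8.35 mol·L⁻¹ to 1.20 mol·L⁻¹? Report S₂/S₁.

S_{R/S} = (k₁/k₂)·C_A^2, so S₂/S₁ = (C_{A,2}/C_{A,1})^2.
= (1.20/8.35)^2 = (0.1437)^2 = 0.0207.

0.0207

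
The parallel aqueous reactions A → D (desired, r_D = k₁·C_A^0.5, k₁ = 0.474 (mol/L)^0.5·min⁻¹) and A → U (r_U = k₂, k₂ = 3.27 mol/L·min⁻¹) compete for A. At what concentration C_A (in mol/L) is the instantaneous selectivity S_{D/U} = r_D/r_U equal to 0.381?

6.91 mol/L

S_{D/U} = (k₁/k₂)·C_A^0.5 ⇒ C_A = (S·k₂/k₁)^(2).
= (0.381×3.27/0.474)^(2) = (2.628)^(2) = 6.91 mol/L.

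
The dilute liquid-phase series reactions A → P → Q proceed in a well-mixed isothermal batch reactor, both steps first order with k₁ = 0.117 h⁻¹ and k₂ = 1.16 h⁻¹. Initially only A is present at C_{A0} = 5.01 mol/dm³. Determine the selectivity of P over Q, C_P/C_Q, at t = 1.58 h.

0.806

The intermediate concentration in a first-order A→B→C sequence is C_P = k₁C_{A0}(e^(−k₁t) − e^(−k₂t))/(k₂−k₁).
e^(−k₁t) = e^(−0.117×1.58) = e^(−0.1849) = 0.8312; e^(−k₂t) = e^(−1.833) = 0.1600.
C_P = 0.117×5.01/(1.16−0.117) × (0.8312−0.1600) = 0.5620×0.6713 = 0.3772 mol/dm³.
C_A = C_{A0}e^(−k₁t) = 4.164 mol/dm³, so C_Q = C_{A0}−C_A−C_P = 0.4683 mol/dm³; C_P/C_Q = 0.806.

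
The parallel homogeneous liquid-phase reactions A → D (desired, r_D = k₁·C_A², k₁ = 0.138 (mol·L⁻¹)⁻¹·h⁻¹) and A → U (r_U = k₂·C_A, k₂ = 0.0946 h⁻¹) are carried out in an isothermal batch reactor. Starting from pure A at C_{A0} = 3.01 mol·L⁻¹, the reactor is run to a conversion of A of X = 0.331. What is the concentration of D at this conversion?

C_A = C_{A0}(1−X) = 2.014 mol·L⁻¹.
Along a PFR/batch, dC_U/dC_A = −r_U/(r_D+r_U) = −k₂/(k₂+k₁·C_A).
Integrating from C_{A0} to C_A: C_U = (0.0946/0.138)·ln[(0.0946+0.138·3.01)/(0.0946+0.138·2.01)] = 0.6855·ln(0.5100/0.3725) = 0.2154 mol·L⁻¹.
Then C_D = (C_{A0}−C_A) − C_U = 0.9963 − 0.2154 = 0.7809 mol·L⁻¹.

0.781 mol·L⁻¹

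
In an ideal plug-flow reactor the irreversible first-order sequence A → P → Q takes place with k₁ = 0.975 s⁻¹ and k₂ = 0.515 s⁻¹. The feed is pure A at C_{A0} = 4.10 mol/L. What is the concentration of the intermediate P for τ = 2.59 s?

1.59 mol/L

Solving the coupled first-order balances gives C_P(τ) = [k₁/(k₂−k₁)]·C_{A0}·(e^(−k₁τ) − e^(−k₂τ)).
e^(−k₁τ) = e^(−0.975×2.59) = e^(−2.525) = 0.08004; e^(−k₂τ) = e^(−1.334) = 0.2635.
C_P = 0.975×4.10/(0.515−0.975) × (0.08004−0.2635) = (-8.690)×(-0.1834) = 1.594 mol/L.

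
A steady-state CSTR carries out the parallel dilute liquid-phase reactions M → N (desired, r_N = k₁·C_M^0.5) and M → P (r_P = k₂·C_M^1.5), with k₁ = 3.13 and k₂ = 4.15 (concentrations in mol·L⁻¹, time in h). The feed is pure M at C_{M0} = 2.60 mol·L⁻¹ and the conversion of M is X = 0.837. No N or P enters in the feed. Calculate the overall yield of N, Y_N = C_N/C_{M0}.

0.536

Exit C_M = C_{M0}(1−X) = 2.60×0.163 = 0.4238 mol·L⁻¹.
Rates in a CSTR are evaluated at the outlet concentration: r_N = 3.13×0.4238^0.5 = 2.038, r_P = 4.15×0.4238^1.5 = 1.145.
Fraction of consumed M going to N: r_N/(r_N+r_P) = 0.6402.
C_N = 0.6402·C_{M0}·X = 0.6402×2.60×0.837 = 1.39 mol·L⁻¹; Y_N = C_N/C_{M0} = 0.536.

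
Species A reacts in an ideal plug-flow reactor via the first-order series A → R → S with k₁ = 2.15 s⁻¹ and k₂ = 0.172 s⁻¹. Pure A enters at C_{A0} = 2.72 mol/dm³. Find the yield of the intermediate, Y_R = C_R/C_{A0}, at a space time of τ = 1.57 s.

For first-order series with pure A initially, C_R(τ) = k₁C_{A0}/(k₂−k₁)·(e^(−k₁τ) − e^(−k₂τ)).
e^(−k₁τ) = e^(−2.15×1.57) = e^(−3.376) = 0.03420; e^(−k₂τ) = e^(−0.2700) = 0.7633.
C_R = 2.15×2.72/(0.172−2.15) × (0.03420−0.7633) = (-2.957)×(-0.7291) = 2.156 mol/dm³.
Y_R = C_R/C_{A0} = 2.156/2.72 = 0.793.

0.793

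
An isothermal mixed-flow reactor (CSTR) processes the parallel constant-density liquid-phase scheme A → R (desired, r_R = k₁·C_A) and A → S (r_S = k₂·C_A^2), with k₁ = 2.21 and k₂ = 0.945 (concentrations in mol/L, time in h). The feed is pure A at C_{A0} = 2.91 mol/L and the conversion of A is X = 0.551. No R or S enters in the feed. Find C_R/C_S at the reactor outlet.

1.79

Exit C_A = C_{A0}(1−X) = 2.91×0.449 = 1.307 mol/L.
Rates in a CSTR are evaluated at the outlet concentration: r_R = 2.21×1.307 = 2.888, r_S = 0.945×1.307^2 = 1.613.
Overall selectivity = C_R/C_S = r_Rτ/(r_Sτ) = r_R/r_S = 1.79.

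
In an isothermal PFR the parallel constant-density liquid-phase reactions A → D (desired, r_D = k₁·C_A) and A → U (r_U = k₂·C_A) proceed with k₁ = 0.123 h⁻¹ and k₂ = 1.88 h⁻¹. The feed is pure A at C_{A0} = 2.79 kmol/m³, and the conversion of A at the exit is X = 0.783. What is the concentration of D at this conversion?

0.134 kmol/m³

C_A = C_{A0}(1−X) = 0.6054 kmol/m³.
Both paths are first order in A, so the instantaneous fraction to D is constant: dC_D/d(−C_A) = k₁/(k₁+k₂) = 0.06141.
C_D = 0.06141·(C_{A0}−C_A) = 0.06141×2.185 = 0.134 kmol/m³.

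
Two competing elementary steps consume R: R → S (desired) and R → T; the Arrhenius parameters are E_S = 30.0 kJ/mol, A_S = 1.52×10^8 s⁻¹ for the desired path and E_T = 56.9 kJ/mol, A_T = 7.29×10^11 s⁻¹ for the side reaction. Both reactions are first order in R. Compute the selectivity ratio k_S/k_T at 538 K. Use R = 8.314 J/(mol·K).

Since both paths have the same order in R, the concentration cancels and S_{S/T} = k_S/k_T = (A_S/A_T)·exp[(E_T−E_S)/(RT)].
(E_T−E_S)/(RT) = (56.9−30.0)×10³/(8.314×538) = 26900/4473 = 6.014.
k_S/k_T = (1.52×10^8/7.29×10^11)·exp(6.014) = 2.085×10^-4 × 409.1 = 0.0853.
Since E_S < E_T, lowering the temperature improves selectivity toward S.

0.0853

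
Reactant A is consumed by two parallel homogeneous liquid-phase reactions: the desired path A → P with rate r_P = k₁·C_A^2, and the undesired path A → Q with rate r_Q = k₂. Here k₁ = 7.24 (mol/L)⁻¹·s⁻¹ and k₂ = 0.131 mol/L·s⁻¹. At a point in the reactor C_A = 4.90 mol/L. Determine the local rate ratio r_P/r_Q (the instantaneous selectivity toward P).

1327

S_{P/Q} = r_P/r_Q = (k₁·C_A^2)/(k₂) = (k₁/k₂)·C_A^2.
= (7.24×4.900^2) / (0.131) = 173.8/0.1310 = 1327.
Since the desired path is higher order in A, keeping C_A high (PFR or concentrated feed) favours P.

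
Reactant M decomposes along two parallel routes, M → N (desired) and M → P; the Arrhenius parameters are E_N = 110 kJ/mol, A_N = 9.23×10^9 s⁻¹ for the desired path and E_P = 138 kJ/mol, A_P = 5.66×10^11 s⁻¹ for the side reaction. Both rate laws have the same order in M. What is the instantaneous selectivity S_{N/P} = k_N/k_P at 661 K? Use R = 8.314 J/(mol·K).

Since both paths have the same order in M, the concentration cancels and S_{N/P} = k_N/k_P = (A_N/A_P)·exp[(E_P−E_N)/(RT)].
(E_P−E_N)/(RT) = (138−110)×10³/(8.314×661) = 28000/5496 = 5.095.
k_N/k_P = (9.23×10^9/5.66×10^11)·exp(5.095) = 0.01631 × 163.2 = 2.66.
Since E_N < E_P, lowering the temperature improves selectivity toward N.

2.66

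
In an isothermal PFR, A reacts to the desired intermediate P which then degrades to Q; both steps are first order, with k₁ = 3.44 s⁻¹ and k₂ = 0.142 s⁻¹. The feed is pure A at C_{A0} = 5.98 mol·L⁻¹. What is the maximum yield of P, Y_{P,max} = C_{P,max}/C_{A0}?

Evaluating C_P at τ_opt = ln(k₂/k₁)/(k₂−k₁) gives C_{P,max}/C_{A0} = (k₁/k₂)^[k₂/(k₂−k₁)].
= (3.44/0.142)^(0.142/(0.142−3.44)) = (24.23)^(-0.04306) = 0.8718.

0.872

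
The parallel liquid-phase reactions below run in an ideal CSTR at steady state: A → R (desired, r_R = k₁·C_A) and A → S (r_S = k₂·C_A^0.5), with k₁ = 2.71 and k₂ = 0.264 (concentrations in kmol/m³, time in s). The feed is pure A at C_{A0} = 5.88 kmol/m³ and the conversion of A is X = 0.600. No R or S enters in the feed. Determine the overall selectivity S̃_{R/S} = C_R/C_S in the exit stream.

Exit C_A = C_{A0}(1−X) = 5.88×0.400 = 2.352 kmol/m³.
A CSTR operates uniformly at the exit composition, giving r_R = 6.374 and r_S = 0.4049 (each k·C_A^n at C_A = 2.352).
Overall selectivity = C_R/C_S = r_Rτ/(r_Sτ) = r_R/r_S = 15.7.

15.7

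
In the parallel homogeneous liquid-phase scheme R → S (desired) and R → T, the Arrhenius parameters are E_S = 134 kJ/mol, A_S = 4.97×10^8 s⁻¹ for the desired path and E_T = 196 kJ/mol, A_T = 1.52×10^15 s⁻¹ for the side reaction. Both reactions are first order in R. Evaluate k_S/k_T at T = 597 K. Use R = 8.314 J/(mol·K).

0.0870

k_S/k_T = (A_S/A_T)·exp[−(E_S−E_T)/(RT)] = (A_S/A_T)·exp[(E_T−E_S)/(RT)].
(E_T−E_S)/(RT) = (196−134)×10³/(8.314×597) = 62000/4963 = 12.49.
k_S/k_T = (4.97×10^8/1.52×10^15)·exp(12.49) = 3.270×10^-7 × 2.660×10^5 = 0.0870.
Since E_S < E_T, lowering the temperature improves selectivity toward S.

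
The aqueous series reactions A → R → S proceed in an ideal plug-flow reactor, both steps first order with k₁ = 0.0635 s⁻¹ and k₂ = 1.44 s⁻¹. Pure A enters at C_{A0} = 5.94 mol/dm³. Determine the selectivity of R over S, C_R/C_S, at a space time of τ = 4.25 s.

0.174

For first-order series with pure A initially, C_R(τ) = k₁C_{A0}/(k₂−k₁)·(e^(−k₁τ) − e^(−k₂τ)).
e^(−k₁τ) = e^(−0.0635×4.25) = e^(−0.2699) = 0.7635; e^(−k₂τ) = e^(−6.120) = 0.002198.
C_R = 0.0635×5.94/(1.44−0.0635) × (0.7635−0.002198) = 0.2740×0.7613 = 0.2086 mol/dm³.
C_A = C_{A0}e^(−k₁τ) = 4.535 mol/dm³, so C_S = C_{A0}−C_A−C_R = 1.196 mol/dm³; C_R/C_S = 0.174.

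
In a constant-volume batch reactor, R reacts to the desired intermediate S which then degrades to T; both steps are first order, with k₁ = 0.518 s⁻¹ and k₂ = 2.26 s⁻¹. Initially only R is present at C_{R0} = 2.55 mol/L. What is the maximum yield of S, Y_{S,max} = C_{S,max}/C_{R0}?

0.148

At the optimum, C_{S,max}/C_{R0} = (k₁/k₂)^[k₂/(k₂−k₁)].
= (0.518/2.26)^(2.26/(2.26−0.518)) = (0.2292)^(1.297) = 0.1479.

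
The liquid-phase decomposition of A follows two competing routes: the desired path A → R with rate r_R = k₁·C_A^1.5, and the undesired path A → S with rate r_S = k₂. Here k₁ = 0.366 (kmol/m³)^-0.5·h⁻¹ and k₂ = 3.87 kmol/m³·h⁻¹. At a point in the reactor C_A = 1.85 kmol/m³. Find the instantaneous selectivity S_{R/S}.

0.238

S_{R/S} = r_R/r_S = (k₁·C_A^1.5)/(k₂) = (k₁/k₂)·C_A^1.5.
= (0.366×1.850^1.5) / (3.87) = 0.9210/3.870 = 0.238.
Since the desired path is higher order in A, keeping C_A high (PFR or concentrated feed) favours R.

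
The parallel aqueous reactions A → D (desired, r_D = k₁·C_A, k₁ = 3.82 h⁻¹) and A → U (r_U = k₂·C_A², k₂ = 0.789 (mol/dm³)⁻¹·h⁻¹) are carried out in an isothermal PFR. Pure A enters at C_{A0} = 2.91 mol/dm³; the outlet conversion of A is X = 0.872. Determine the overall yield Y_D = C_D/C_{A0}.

0.660

C_A = C_{A0}(1−X) = 0.3725 mol/dm³.
Along a PFR/batch, dC_D/dC_A = −r_D/(r_D+r_U) = −k₁/(k₁+k₂·C_A).
Integrating from C_{A0} to C_A: C_D = (3.82/0.789)·ln[(3.82+0.789·2.91)/(3.82+0.789·0.372)] = 4.842·ln(6.116/4.114) = 1.920 mol/dm³.
Y_D = C_D/C_{A0} = 1.920/2.91 = 0.660.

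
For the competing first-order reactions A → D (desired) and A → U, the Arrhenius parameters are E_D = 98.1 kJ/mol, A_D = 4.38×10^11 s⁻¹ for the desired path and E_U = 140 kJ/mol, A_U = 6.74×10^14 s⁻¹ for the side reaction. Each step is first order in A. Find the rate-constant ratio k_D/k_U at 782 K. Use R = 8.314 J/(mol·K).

0.409

With equal orders, S_{D/U} = k_D/k_U = (A_D/A_U)·exp[(E_U−E_D)/(RT)].
(E_U−E_D)/(RT) = (140−98.1)×10³/(8.314×782) = 41900/6502 = 6.445.
k_D/k_U = (4.38×10^11/6.74×10^14)·exp(6.445) = 6.499×10^-4 × 629.3 = 0.409.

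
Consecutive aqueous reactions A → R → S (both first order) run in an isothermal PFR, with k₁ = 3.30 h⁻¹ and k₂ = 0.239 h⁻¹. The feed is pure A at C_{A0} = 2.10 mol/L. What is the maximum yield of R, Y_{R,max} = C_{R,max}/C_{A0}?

0.815

Evaluating C_R at τ_opt = ln(k₂/k₁)/(k₂−k₁) gives C_{R,max}/C_{A0} = (k₁/k₂)^[k₂/(k₂−k₁)].
= (3.30/0.239)^(0.239/(0.239−3.30)) = (13.81)^(-0.07808) = 0.8147.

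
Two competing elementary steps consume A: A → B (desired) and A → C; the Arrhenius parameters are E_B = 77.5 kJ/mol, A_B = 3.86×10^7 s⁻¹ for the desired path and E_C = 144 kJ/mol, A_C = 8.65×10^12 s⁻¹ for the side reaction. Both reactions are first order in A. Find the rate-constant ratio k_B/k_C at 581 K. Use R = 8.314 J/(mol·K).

4.25

Since both paths have the same order in A, the concentration cancels and S_{B/C} = k_B/k_C = (A_B/A_C)·exp[(E_C−E_B)/(RT)].
(E_C−E_B)/(RT) = (144−77.5)×10³/(8.314×581) = 66500/4830 = 13.77.
k_B/k_C = (3.86×10^7/8.65×10^12)·exp(13.77) = 4.462×10^-6 × 9.525×10^5 = 4.25.
Since E_B < E_C, lowering the temperature improves selectivity toward B.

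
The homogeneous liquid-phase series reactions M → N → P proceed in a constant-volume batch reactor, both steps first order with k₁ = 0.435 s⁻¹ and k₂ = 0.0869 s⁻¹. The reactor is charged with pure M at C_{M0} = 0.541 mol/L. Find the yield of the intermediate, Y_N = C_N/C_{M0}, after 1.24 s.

For first-order series with pure M initially, C_N(t) = k₁C_{M0}/(k₂−k₁)·(e^(−k₁t) − e^(−k₂t)).
e^(−k₁t) = e^(−0.435×1.24) = e^(−0.5394) = 0.5831; e^(−k₂t) = e^(−0.1078) = 0.8978.
C_N = 0.435×0.541/(0.0869−0.435) × (0.5831−0.8978) = (-0.6761)×(-0.3147) = 0.2128 mol/L.
Y_N = C_N/C_{M0} = 0.2128/0.541 = 0.393.

0.393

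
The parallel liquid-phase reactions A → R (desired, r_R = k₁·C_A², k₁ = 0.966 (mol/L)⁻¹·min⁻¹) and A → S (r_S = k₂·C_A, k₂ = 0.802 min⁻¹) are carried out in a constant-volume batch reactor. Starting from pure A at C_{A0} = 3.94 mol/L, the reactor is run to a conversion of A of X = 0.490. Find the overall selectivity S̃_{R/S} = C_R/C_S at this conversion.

C_A = C_{A0}(1−X) = 2.009 mol/L.
Along a PFR/batch, dC_S/dC_A = −r_S/(r_R+r_S) = −k₂/(k₂+k₁·C_A).
Integrating from C_{A0} to C_A: C_S = (0.802/0.966)·ln[(0.802+0.966·3.94)/(0.802+0.966·2.01)] = 0.8302·ln(4.608/2.743) = 0.4307 mol/L.
Then C_R = (C_{A0}−C_A) − C_S = 1.931 − 0.4307 = 1.500 mol/L.
S̃_{R/S} = C_R/C_S = 1.500/0.4307 = 3.48.

3.48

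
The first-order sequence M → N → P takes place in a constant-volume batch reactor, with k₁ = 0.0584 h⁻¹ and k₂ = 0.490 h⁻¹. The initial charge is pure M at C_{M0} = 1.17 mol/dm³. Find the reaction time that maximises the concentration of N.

4.93 h

Setting dC_N/dt = 0 gives t_opt = ln(k₂/k₁)/(k₂−k₁).
= ln(0.490/0.0584)/(0.490−0.0584) = ln(8.390)/0.4316 = 2.127/0.4316 = 4.93 h.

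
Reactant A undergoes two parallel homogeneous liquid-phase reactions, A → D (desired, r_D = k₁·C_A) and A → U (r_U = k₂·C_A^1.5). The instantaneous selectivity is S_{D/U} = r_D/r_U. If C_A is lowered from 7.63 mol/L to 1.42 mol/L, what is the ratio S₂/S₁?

2.32

S_{D/U} = (k₁/k₂)·C_A^-0.5, so S₂/S₁ = (C_{A,2}/C_{A,1})^-0.5.
= (1.42/7.63)^(-0.5) = (0.1861)^(-0.5) = 2.32.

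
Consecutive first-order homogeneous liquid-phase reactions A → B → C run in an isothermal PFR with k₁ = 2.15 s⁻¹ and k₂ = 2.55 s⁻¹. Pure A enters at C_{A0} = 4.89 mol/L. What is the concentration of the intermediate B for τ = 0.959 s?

1.07 mol/L

For first-order series with pure A initially, C_B(τ) = k₁C_{A0}/(k₂−k₁)·(e^(−k₁τ) − e^(−k₂τ)).
e^(−k₁τ) = e^(−2.15×0.959) = e^(−2.062) = 0.1272; e^(−k₂τ) = e^(−2.445) = 0.08669.
C_B = 2.15×4.89/(2.55−2.15) × (0.1272−0.08669) = 26.28×0.04053 = 1.065 mol/L.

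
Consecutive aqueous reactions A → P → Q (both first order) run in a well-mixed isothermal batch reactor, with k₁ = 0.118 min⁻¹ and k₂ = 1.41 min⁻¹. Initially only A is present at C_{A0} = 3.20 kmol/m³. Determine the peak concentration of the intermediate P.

Evaluating C_P at t_opt = ln(k₂/k₁)/(k₂−k₁) gives C_{P,max}/C_{A0} = (k₁/k₂)^[k₂/(k₂−k₁)].
= (0.118/1.41)^(1.41/(1.41−0.118)) = (0.08369)^(1.091) = 0.06672.
C_{P,max} = 0.06672×3.20 = 0.214 kmol/m³.

0.214 kmol/m³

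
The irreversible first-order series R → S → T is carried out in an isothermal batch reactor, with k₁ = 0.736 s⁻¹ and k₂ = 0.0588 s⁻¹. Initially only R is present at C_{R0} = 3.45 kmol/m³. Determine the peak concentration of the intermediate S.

2.77 kmol/m³

Evaluating C_S at t_opt = ln(k₂/k₁)/(k₂−k₁) gives C_{S,max}/C_{R0} = (k₁/k₂)^[k₂/(k₂−k₁)].
= (0.736/0.0588)^(0.0588/(0.0588−0.736)) = (12.52)^(-0.08683) = 0.8030.
C_{S,max} = 0.8030×3.45 = 2.77 kmol/m³.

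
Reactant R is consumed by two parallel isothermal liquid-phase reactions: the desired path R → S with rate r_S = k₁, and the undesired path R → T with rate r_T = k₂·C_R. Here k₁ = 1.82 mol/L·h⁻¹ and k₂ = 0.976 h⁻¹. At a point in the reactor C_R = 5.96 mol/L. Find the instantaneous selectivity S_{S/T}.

0.313

S_{S/T} = r_S/r_T = (k₁)/(k₂·C_R) = (k₁/k₂)·C_R⁻¹.
= (1.82) / (0.976×5.960) = 1.820/5.817 = 0.313.
The undesired path is higher order in R, so low C_R (CSTR or dilute feed) favours S.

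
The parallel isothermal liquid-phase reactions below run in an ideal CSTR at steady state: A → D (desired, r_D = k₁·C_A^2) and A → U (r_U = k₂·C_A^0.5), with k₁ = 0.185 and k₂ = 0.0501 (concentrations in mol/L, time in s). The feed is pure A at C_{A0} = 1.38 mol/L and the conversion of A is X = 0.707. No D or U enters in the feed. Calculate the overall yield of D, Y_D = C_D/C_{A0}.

Exit C_A = C_{A0}(1−X) = 1.38×0.293 = 0.4043 mol/L.
In a CSTR the entire volume is at exit conditions, so r_D = 0.185×0.4043^2 = 0.03025 and r_U = 0.0501×0.4043^0.5 = 0.03186.
Fraction of consumed A going to D: r_D/(r_D+r_U) = 0.4870.
C_D = 0.4870·C_{A0}·X = 0.4870×1.38×0.707 = 0.475 mol/L; Y_D = C_D/C_{A0} = 0.344.

0.344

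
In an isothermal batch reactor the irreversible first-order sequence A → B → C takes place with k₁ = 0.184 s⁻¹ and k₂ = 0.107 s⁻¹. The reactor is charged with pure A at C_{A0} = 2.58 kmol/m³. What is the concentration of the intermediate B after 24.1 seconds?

The intermediate concentration in a first-order A→B→C sequence is C_B = k₁C_{A0}(e^(−k₁t) − e^(−k₂t))/(k₂−k₁).
e^(−k₁t) = e^(−0.184×24.1) = e^(−4.434) = 0.01186; e^(−k₂t) = e^(−2.579) = 0.07587.
C_B = 0.184×2.58/(0.107−0.184) × (0.01186−0.07587) = (-6.165)×(-0.06401) = 0.3946 kmol/m³.

0.395 kmol/m³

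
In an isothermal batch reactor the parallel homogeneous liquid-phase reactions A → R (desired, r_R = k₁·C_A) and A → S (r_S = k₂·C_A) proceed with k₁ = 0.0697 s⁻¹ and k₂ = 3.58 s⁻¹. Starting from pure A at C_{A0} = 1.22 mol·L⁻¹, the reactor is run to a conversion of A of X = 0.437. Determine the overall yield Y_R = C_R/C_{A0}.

0.00835

C_A = C_{A0}(1−X) = 0.6869 mol·L⁻¹.
Both paths are first order in A, so the instantaneous fraction to R is constant: dC_R/d(−C_A) = k₁/(k₁+k₂) = 0.01910.
C_R = 0.01910·(C_{A0}−C_A) = 0.01910×0.5331 = 0.0102 mol·L⁻¹.
Y_R = C_R/C_{A0} = 0.01018/1.22 = 0.00835.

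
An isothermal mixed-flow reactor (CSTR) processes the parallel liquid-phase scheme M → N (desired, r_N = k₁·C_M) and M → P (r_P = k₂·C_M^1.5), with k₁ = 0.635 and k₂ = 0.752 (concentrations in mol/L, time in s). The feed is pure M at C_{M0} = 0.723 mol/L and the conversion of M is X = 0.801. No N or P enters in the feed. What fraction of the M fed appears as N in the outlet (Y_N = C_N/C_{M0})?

Exit C_M = C_{M0}(1−X) = 0.723×0.199 = 0.1439 mol/L.
Rates in a CSTR are evaluated at the outlet concentration: r_N = 0.635×0.1439 = 0.09136, r_P = 0.752×0.1439^1.5 = 0.04104.
Fraction of consumed M going to N: r_N/(r_N+r_P) = 0.6900.
C_N = 0.6900·C_{M0}·X = 0.6900×0.723×0.801 = 0.400 mol/L; Y_N = C_N/C_{M0} = 0.553.

0.553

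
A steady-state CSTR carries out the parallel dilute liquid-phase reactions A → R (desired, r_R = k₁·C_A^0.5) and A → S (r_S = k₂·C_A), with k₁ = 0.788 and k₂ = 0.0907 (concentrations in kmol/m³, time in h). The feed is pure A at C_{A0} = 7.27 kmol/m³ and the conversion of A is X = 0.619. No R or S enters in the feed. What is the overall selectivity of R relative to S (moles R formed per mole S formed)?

Exit C_A = C_{A0}(1−X) = 7.27×0.381 = 2.770 kmol/m³.
In a CSTR the entire volume is at exit conditions, so r_R = 0.788×2.770^0.5 = 1.311 and r_S = 0.0907×2.770 = 0.2512.
Overall selectivity = C_R/C_S = r_Rτ/(r_Sτ) = r_R/r_S = 5.22.

5.22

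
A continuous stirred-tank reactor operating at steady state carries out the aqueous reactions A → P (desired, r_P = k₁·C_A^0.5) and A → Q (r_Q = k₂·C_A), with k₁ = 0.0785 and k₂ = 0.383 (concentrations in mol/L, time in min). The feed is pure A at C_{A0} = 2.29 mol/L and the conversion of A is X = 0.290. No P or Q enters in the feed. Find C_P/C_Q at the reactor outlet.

Exit C_A = C_{A0}(1−X) = 2.29×0.710 = 1.626 mol/L.
Rates in a CSTR are evaluated at the outlet concentration: r_P = 0.0785×1.626^0.5 = 0.1001, r_Q = 0.383×1.626 = 0.6227.
Overall selectivity = C_P/C_Q = r_Pτ/(r_Qτ) = r_P/r_Q = 0.161.

0.161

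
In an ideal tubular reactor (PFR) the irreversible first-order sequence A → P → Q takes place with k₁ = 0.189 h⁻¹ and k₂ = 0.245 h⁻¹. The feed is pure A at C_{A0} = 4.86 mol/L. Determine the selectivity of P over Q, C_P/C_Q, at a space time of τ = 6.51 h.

The intermediate concentration in a first-order A→B→C sequence is C_P = k₁C_{A0}(e^(−k₁τ) − e^(−k₂τ))/(k₂−k₁).
e^(−k₁τ) = e^(−0.189×6.51) = e^(−1.230) = 0.2922; e^(−k₂τ) = e^(−1.595) = 0.2029.
C_P = 0.189×4.86/(0.245−0.189) × (0.2922−0.2029) = 16.40×0.08926 = 1.464 mol/L.
C_A = C_{A0}e^(−k₁τ) = 1.420 mol/L, so C_Q = C_{A0}−C_A−C_P = 1.976 mol/L; C_P/C_Q = 0.741.

0.741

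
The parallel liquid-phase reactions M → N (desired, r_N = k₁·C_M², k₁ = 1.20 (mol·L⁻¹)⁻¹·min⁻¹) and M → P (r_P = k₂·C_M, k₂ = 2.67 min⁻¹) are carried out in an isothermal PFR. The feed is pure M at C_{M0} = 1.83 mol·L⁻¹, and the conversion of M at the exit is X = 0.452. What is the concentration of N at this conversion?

0.320 mol·L⁻¹

C_M = C_{M0}(1−X) = 1.003 mol·L⁻¹.
Along a PFR/batch, dC_P/dC_M = −r_P/(r_N+r_P) = −k₂/(k₂+k₁·C_M).
Integrating from C_{M0} to C_M: C_P = (2.67/1.20)·ln[(2.67+1.20·1.83)/(2.67+1.20·1.00)] = 2.225·ln(4.866/3.873) = 0.5076 mol·L⁻¹.
Then C_N = (C_{M0}−C_M) − C_P = 0.8272 − 0.5076 = 0.3196 mol·L⁻¹.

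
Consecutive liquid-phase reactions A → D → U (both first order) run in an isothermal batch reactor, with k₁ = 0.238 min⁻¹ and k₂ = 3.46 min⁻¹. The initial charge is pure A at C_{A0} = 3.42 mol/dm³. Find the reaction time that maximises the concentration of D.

0.831 min

The intermediate peaks when r₁ = r₂, i.e. k₁e^(−k₁t) = k₂e^(−k₂t), giving t_opt = ln(k₂/k₁)/(k₂−k₁).
= ln(3.46/0.238)/(3.46−0.238) = ln(14.54)/3.222 = 2.677/3.222 = 0.831 min.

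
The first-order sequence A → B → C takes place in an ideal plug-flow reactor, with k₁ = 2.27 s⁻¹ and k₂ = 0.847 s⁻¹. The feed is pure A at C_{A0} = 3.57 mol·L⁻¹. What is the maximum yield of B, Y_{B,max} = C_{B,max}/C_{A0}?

0.556

Evaluating C_B at τ_opt = ln(k₂/k₁)/(k₂−k₁) gives C_{B,max}/C_{A0} = (k₁/k₂)^[k₂/(k₂−k₁)].
= (2.27/0.847)^(0.847/(0.847−2.27)) = (2.680)^(-0.5952) = 0.5561.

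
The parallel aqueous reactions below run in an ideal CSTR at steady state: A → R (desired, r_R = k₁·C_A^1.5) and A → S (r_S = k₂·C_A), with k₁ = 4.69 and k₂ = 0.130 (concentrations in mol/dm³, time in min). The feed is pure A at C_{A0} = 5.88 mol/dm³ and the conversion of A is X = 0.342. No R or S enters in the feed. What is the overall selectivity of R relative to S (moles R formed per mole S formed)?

Exit C_A = C_{A0}(1−X) = 5.88×0.658 = 3.869 mol/dm³.
A CSTR operates uniformly at the exit composition, giving r_R = 35.69 and r_S = 0.5030 (each k·C_A^n at C_A = 3.869).
Overall selectivity = C_R/C_S = r_Rτ/(r_Sτ) = r_R/r_S = 71.0.

71.0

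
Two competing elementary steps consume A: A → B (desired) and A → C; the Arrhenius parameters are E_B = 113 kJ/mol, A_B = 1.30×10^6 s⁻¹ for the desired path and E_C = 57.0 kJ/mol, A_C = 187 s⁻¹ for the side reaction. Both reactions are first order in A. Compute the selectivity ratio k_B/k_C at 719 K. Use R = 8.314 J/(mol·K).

With equal orders, S_{B/C} = k_B/k_C = (A_B/A_C)·exp[(E_C−E_B)/(RT)].
(E_C−E_B)/(RT) = (57.0−113)×10³/(8.314×719) = -56000/5978 = -9.368.
k_B/k_C = (1.30×10^6/187)·exp(-9.368) = 6952 × 8.541×10^-5 = 0.594.

0.594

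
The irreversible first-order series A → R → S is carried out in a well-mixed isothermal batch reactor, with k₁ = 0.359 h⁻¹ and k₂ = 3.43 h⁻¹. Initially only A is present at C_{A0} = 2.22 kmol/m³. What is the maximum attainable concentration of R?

0.178 kmol/m³

Evaluating C_R at t_opt = ln(k₂/k₁)/(k₂−k₁) gives C_{R,max}/C_{A0} = (k₁/k₂)^[k₂/(k₂−k₁)].
= (0.359/3.43)^(3.43/(3.43−0.359)) = (0.1047)^(1.117) = 0.08039.
C_{R,max} = 0.08039×2.22 = 0.178 kmol/m³.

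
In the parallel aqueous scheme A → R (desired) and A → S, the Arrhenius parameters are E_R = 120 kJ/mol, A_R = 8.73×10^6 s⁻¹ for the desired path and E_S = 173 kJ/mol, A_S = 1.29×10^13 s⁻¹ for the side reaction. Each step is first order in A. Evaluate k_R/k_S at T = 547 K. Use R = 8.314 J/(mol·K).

Since both paths have the same order in A, the concentration cancels and S_{R/S} = k_R/k_S = (A_R/A_S)·exp[(E_S−E_R)/(RT)].
(E_S−E_R)/(RT) = (173−120)×10³/(8.314×547) = 53000/4548 = 11.65.
k_R/k_S = (8.73×10^6/1.29×10^13)·exp(11.65) = 6.767×10^-7 × 1.152×10^5 = 0.0779.
Since E_R < E_S, lowering the temperature improves selectivity toward R.

0.0779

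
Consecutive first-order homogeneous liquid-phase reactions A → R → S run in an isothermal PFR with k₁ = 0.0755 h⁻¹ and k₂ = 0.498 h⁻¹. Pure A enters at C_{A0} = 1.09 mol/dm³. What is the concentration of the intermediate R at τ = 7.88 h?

For first-order series with pure A initially, C_R(τ) = k₁C_{A0}/(k₂−k₁)·(e^(−k₁τ) − e^(−k₂τ)).
e^(−k₁τ) = e^(−0.0755×7.88) = e^(−0.5949) = 0.5516; e^(−k₂τ) = e^(−3.924) = 0.01976.
C_R = 0.0755×1.09/(0.498−0.0755) × (0.5516−0.01976) = 0.1948×0.5318 = 0.1036 mol/dm³.

0.104 mol/dm³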